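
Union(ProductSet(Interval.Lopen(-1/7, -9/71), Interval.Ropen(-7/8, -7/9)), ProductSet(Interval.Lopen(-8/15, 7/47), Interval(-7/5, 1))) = ProductSet(Interval.Lopen(-8/15, 7/47), Interval(-7/5, 1))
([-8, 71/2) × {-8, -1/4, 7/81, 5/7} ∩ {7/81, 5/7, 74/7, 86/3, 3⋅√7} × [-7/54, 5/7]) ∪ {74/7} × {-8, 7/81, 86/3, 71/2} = ({74/7} × {-8, 7/81, 86/3, 71/2}) ∪ ({7/81, 5/7, 74/7, 86/3, 3⋅√7} × {7/81, 5/7})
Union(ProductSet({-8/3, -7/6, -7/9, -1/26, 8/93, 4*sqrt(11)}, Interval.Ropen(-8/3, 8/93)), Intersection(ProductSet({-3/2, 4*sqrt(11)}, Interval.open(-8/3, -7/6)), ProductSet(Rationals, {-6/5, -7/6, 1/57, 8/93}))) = Union(ProductSet({-3/2}, {-6/5}), ProductSet({-8/3, -7/6, -7/9, -1/26, 8/93, 4*sqrt(11)}, Interval.Ropen(-8/3, 8/93)))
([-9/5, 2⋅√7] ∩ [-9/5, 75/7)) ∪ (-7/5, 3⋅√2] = [-9/5, 2⋅√7]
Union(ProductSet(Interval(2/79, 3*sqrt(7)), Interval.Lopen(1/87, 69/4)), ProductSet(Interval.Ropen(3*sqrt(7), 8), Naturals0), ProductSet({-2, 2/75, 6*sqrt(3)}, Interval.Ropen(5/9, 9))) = Union(ProductSet({-2, 2/75, 6*sqrt(3)}, Interval.Ropen(5/9, 9)), ProductSet(Interval(2/79, 3*sqrt(7)), Interval.Lopen(1/87, 69/4)), ProductSet(Interval.Ropen(3*sqrt(7), 8), Naturals0))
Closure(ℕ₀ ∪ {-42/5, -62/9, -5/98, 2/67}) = {-42/5, -62/9, -5/98, 2/67} ∪ ℕ₀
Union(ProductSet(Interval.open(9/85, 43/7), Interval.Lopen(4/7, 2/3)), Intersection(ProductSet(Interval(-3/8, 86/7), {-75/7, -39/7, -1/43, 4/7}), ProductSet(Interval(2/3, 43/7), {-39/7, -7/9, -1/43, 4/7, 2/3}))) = Union(ProductSet(Interval.open(9/85, 43/7), Interval.Lopen(4/7, 2/3)), ProductSet(Interval(2/3, 43/7), {-39/7, -1/43, 4/7}))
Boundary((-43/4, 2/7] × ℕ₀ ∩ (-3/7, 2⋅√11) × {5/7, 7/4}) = ∅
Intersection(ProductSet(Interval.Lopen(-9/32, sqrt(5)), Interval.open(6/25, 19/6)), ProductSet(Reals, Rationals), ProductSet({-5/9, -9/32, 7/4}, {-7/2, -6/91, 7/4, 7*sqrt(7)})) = ProductSet({7/4}, {7/4})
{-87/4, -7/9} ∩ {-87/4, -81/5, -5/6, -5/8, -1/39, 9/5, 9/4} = {-87/4}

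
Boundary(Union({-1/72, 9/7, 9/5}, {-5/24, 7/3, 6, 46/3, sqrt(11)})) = {-5/24, -1/72, 9/7, 9/5, 7/3, 6, 46/3, sqrt(11)}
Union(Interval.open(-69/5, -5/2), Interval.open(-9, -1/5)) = Interval.open(-69/5, -1/5)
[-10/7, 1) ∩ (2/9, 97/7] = (2/9, 1)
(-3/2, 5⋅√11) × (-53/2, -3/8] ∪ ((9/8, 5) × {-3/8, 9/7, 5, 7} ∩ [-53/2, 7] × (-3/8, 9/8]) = (-3/2, 5⋅√11) × (-53/2, -3/8]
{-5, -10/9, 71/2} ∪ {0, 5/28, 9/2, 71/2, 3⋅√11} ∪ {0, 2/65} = {-5, -10/9, 0, 2/65, 5/28, 9/2, 71/2, 3⋅√11}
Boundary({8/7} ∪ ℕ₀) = ℕ₀ ∪ {8/7}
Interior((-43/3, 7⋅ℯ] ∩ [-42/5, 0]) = (-42/5, 0)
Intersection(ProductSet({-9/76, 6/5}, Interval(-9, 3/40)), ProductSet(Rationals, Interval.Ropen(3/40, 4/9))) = ProductSet({-9/76, 6/5}, {3/40})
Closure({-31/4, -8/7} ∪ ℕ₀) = {-31/4, -8/7} ∪ ℕ₀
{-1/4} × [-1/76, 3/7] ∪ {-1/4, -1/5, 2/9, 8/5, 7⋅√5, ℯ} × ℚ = ({-1/4} × [-1/76, 3/7]) ∪ ({-1/4, -1/5, 2/9, 8/5, 7⋅√5, ℯ} × ℚ)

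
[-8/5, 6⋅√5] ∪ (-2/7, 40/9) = [-8/5, 6⋅√5]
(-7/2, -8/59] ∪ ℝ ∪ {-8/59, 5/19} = (-∞, ∞)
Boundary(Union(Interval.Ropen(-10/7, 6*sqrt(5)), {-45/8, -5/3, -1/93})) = {-45/8, -5/3, -10/7, 6*sqrt(5)}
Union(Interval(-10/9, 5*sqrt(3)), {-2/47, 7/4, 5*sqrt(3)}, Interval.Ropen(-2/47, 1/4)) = Interval(-10/9, 5*sqrt(3))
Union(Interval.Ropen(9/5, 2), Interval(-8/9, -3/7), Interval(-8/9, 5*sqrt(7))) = Interval(-8/9, 5*sqrt(7))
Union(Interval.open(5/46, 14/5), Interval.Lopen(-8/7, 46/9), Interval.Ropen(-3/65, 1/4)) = Interval.Lopen(-8/7, 46/9)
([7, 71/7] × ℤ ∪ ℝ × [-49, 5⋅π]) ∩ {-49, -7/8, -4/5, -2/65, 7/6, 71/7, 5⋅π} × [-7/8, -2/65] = {-49, -7/8, -4/5, -2/65, 7/6, 71/7, 5⋅π} × [-7/8, -2/65]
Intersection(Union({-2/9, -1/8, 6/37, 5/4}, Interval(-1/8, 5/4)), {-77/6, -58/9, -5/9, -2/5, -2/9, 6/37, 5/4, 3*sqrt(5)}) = {-2/9, 6/37, 5/4}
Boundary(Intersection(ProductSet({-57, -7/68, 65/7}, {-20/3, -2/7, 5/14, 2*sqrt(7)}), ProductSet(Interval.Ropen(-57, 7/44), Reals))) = ProductSet({-57, -7/68}, {-20/3, -2/7, 5/14, 2*sqrt(7)})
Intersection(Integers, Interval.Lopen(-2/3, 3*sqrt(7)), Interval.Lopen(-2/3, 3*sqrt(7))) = Range(0, 8, 1)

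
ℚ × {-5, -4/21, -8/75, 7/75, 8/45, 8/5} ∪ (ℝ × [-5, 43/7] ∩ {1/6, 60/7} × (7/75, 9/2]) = ({1/6, 60/7} × (7/75, 9/2]) ∪ (ℚ × {-5, -4/21, -8/75, 7/75, 8/45, 8/5})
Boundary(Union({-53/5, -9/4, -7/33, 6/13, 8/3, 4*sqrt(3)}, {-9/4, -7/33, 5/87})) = {-53/5, -9/4, -7/33, 5/87, 6/13, 8/3, 4*sqrt(3)}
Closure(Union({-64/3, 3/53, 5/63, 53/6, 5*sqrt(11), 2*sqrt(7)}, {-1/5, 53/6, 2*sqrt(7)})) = {-64/3, -1/5, 3/53, 5/63, 53/6, 5*sqrt(11), 2*sqrt(7)}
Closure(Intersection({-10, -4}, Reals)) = {-10, -4}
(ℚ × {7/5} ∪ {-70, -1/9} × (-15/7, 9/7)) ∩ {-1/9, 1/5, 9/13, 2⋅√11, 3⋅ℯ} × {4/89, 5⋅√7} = {-1/9} × {4/89}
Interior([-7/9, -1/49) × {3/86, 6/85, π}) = ∅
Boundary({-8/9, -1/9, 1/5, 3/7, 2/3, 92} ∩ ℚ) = {-8/9, -1/9, 1/5, 3/7, 2/3, 92}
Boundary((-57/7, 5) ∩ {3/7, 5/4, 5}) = {3/7, 5/4}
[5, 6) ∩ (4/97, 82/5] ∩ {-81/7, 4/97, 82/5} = ∅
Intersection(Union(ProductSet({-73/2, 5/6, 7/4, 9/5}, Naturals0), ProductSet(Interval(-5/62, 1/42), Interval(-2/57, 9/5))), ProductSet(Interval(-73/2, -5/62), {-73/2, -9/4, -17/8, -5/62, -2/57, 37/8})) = ProductSet({-5/62}, {-2/57})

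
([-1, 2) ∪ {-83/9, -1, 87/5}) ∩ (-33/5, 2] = [-1, 2)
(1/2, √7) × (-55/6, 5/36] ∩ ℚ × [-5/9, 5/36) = (ℚ ∩ (1/2, √7)) × [-5/9, 5/36)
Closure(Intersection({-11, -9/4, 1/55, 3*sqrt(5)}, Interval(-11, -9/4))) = {-11, -9/4}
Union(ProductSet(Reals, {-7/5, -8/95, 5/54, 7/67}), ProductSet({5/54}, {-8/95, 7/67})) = ProductSet(Reals, {-7/5, -8/95, 5/54, 7/67})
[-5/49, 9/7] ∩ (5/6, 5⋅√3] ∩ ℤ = {1}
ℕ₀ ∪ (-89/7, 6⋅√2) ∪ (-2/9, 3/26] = (-89/7, 6⋅√2) ∪ ℕ₀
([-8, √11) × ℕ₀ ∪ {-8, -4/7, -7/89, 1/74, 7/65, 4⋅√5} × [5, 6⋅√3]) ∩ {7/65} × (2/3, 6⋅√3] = {7/65} × ({1, 2, …, 10} ∪ [5, 6⋅√3])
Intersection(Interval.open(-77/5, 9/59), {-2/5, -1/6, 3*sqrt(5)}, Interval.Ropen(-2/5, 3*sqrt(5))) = {-2/5, -1/6}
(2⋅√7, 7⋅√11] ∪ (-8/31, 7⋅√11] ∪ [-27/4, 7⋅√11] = [-27/4, 7⋅√11]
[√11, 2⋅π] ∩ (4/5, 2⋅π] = [√11, 2⋅π]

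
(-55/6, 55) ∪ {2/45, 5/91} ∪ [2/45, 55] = (-55/6, 55]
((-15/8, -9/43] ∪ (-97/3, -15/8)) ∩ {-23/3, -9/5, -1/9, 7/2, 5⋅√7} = {-23/3, -9/5}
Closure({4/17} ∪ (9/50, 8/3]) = [9/50, 8/3]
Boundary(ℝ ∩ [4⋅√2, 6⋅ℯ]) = {4⋅√2, 6⋅ℯ}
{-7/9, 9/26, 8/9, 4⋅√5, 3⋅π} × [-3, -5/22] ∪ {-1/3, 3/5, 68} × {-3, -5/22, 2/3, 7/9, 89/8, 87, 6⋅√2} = ({-1/3, 3/5, 68} × {-3, -5/22, 2/3, 7/9, 89/8, 87, 6⋅√2}) ∪ ({-7/9, 9/26, 8/9, 4⋅√5, 3⋅π} × [-3, -5/22])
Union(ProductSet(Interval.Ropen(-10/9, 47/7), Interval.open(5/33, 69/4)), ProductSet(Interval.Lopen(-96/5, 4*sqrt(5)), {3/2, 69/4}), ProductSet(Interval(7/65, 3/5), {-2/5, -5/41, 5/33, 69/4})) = Union(ProductSet(Interval.Lopen(-96/5, 4*sqrt(5)), {3/2, 69/4}), ProductSet(Interval.Ropen(-10/9, 47/7), Interval.open(5/33, 69/4)), ProductSet(Interval(7/65, 3/5), {-2/5, -5/41, 5/33, 69/4}))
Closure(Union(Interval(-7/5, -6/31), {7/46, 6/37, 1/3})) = Union({7/46, 6/37, 1/3}, Interval(-7/5, -6/31))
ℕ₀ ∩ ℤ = ℕ₀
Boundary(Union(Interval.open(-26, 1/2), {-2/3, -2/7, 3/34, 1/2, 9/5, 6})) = {-26, 1/2, 9/5, 6}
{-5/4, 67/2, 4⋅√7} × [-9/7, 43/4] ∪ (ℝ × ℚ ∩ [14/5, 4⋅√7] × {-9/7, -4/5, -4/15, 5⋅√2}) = ({-5/4, 67/2, 4⋅√7} × [-9/7, 43/4]) ∪ ([14/5, 4⋅√7] × {-9/7, -4/5, -4/15})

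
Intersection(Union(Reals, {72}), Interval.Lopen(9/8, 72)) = Interval.Lopen(9/8, 72)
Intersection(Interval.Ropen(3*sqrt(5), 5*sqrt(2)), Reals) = Interval.Ropen(3*sqrt(5), 5*sqrt(2))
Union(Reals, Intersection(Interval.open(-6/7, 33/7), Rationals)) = Union(Intersection(Interval.open(-6/7, 33/7), Rationals), Reals)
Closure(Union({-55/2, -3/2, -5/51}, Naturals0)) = Union({-55/2, -3/2, -5/51}, Naturals0)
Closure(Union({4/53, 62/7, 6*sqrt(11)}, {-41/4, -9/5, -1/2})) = {-41/4, -9/5, -1/2, 4/53, 62/7, 6*sqrt(11)}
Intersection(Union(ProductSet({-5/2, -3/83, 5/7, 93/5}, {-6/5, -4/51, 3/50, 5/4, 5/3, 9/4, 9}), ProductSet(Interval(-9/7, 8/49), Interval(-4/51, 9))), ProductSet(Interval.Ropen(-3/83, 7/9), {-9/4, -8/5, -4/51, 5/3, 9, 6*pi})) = ProductSet(Union({5/7}, Interval(-3/83, 8/49)), {-4/51, 5/3, 9})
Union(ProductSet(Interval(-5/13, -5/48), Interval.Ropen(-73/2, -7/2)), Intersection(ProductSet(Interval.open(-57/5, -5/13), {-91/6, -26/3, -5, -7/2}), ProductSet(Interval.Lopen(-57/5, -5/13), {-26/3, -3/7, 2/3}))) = Union(ProductSet(Interval.open(-57/5, -5/13), {-26/3}), ProductSet(Interval(-5/13, -5/48), Interval.Ropen(-73/2, -7/2)))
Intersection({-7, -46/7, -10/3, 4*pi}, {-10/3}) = {-10/3}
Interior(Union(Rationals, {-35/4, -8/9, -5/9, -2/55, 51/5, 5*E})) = EmptySet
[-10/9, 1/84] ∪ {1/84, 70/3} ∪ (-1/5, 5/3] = [-10/9, 5/3] ∪ {70/3}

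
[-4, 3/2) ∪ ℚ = ℚ ∪ [-4, 3/2]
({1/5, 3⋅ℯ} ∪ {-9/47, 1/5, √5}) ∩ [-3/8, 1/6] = {-9/47}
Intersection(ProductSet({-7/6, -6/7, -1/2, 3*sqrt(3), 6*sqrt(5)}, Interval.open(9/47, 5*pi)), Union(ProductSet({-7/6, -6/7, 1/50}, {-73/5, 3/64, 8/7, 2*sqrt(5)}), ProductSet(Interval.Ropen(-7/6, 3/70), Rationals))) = Union(ProductSet({-7/6, -6/7}, {8/7, 2*sqrt(5)}), ProductSet({-7/6, -6/7, -1/2}, Intersection(Interval.open(9/47, 5*pi), Rationals)))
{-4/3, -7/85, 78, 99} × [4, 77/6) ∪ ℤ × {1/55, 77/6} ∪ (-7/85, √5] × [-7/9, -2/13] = (ℤ × {1/55, 77/6}) ∪ ({-4/3, -7/85, 78, 99} × [4, 77/6)) ∪ ((-7/85, √5] × [-7/9, -2/13])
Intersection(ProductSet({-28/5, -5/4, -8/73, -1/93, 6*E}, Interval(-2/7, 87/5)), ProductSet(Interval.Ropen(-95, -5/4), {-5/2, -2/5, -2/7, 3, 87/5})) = ProductSet({-28/5}, {-2/7, 3, 87/5})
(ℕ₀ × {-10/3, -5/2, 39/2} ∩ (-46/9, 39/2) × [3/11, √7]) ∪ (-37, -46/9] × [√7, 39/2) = (-37, -46/9] × [√7, 39/2)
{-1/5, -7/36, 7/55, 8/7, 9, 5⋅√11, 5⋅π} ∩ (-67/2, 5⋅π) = {-1/5, -7/36, 7/55, 8/7, 9}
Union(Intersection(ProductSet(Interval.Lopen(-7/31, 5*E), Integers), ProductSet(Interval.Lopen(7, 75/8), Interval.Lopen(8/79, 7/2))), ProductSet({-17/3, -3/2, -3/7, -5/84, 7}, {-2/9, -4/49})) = Union(ProductSet({-17/3, -3/2, -3/7, -5/84, 7}, {-2/9, -4/49}), ProductSet(Interval.Lopen(7, 75/8), Range(1, 4, 1)))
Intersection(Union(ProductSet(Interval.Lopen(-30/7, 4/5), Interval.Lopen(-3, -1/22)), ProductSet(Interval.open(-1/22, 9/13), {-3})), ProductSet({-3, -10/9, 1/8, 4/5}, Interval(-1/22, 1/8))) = ProductSet({-3, -10/9, 1/8, 4/5}, {-1/22})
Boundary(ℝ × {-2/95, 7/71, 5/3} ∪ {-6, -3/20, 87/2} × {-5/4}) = (ℝ × {-2/95, 7/71, 5/3}) ∪ ({-6, -3/20, 87/2} × {-5/4})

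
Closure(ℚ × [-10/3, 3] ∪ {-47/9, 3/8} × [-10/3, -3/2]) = ℝ × [-10/3, 3]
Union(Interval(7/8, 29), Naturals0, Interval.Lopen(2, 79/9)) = Union(Interval(7/8, 29), Naturals0)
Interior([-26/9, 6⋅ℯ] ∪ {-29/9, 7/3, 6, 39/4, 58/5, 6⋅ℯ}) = (-26/9, 6⋅ℯ)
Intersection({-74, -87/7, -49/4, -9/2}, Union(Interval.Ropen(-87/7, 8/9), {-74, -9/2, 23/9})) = {-74, -87/7, -49/4, -9/2}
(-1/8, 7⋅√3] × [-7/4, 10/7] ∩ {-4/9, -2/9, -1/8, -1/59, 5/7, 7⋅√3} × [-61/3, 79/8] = {-1/59, 5/7, 7⋅√3} × [-7/4, 10/7]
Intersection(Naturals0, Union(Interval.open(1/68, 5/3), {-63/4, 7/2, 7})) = Union({7}, Range(1, 2, 1))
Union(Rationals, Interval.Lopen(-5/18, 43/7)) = Union(Interval(-5/18, 43/7), Rationals)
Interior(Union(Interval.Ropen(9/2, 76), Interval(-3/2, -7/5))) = Union(Interval.open(-3/2, -7/5), Interval.open(9/2, 76))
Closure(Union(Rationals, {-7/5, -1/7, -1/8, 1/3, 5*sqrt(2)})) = Reals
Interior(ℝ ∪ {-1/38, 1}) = ℝ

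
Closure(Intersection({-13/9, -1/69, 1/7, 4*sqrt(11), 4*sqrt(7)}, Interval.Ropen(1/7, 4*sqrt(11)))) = {1/7, 4*sqrt(7)}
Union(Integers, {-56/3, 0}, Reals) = Reals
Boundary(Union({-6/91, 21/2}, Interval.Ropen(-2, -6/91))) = {-2, -6/91, 21/2}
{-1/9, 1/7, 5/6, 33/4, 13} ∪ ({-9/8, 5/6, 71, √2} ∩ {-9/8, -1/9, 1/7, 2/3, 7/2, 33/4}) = {-9/8, -1/9, 1/7, 5/6, 33/4, 13}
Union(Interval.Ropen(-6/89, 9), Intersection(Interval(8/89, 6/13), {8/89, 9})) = Interval.Ropen(-6/89, 9)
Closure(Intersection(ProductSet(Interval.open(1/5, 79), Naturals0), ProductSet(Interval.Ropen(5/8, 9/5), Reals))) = ProductSet(Interval(5/8, 9/5), Naturals0)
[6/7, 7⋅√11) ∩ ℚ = ℚ ∩ [6/7, 7⋅√11)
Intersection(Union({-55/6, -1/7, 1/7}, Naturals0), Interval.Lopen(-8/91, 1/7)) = Union({1/7}, Range(0, 1, 1))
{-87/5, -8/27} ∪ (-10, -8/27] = {-87/5} ∪ (-10, -8/27]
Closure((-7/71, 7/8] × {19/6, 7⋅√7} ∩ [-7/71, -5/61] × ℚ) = [-7/71, -5/61] × {19/6}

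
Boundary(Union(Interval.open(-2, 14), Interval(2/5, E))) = {-2, 14}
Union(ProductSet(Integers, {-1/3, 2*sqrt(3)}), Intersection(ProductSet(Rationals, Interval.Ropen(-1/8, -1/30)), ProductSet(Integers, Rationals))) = ProductSet(Integers, Union({-1/3, 2*sqrt(3)}, Intersection(Interval.Ropen(-1/8, -1/30), Rationals)))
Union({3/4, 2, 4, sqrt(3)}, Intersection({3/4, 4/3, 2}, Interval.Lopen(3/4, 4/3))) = {3/4, 4/3, 2, 4, sqrt(3)}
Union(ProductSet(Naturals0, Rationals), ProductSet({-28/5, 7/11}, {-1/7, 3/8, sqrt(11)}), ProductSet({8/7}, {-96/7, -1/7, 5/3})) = Union(ProductSet({8/7}, {-96/7, -1/7, 5/3}), ProductSet({-28/5, 7/11}, {-1/7, 3/8, sqrt(11)}), ProductSet(Naturals0, Rationals))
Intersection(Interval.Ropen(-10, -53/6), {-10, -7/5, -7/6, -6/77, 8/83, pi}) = {-10}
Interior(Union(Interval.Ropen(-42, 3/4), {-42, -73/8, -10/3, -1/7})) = Interval.open(-42, 3/4)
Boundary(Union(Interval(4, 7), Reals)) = EmptySet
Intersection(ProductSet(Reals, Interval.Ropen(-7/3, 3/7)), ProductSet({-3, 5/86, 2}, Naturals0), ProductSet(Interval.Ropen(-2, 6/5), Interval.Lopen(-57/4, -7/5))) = EmptySet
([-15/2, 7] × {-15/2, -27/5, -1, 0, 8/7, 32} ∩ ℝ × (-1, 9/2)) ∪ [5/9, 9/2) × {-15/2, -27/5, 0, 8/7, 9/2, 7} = ([-15/2, 7] × {0, 8/7}) ∪ ([5/9, 9/2) × {-15/2, -27/5, 0, 8/7, 9/2, 7})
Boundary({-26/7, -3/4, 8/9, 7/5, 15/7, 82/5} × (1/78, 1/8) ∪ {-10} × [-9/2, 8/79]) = ({-10} × [-9/2, 8/79]) ∪ ({-26/7, -3/4, 8/9, 7/5, 15/7, 82/5} × [1/78, 1/8])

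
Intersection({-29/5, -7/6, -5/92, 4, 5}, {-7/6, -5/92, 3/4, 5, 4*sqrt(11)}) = {-7/6, -5/92, 5}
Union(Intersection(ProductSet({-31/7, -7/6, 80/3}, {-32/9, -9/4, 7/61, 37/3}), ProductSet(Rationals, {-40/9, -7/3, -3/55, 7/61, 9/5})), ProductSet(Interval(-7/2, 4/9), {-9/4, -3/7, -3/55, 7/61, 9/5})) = Union(ProductSet({-31/7, -7/6, 80/3}, {7/61}), ProductSet(Interval(-7/2, 4/9), {-9/4, -3/7, -3/55, 7/61, 9/5}))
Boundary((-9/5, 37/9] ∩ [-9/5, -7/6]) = {-9/5, -7/6}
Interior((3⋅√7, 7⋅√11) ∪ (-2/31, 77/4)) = (-2/31, 7⋅√11)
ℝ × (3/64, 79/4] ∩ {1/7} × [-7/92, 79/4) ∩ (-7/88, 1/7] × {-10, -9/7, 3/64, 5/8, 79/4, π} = {1/7} × {5/8, π}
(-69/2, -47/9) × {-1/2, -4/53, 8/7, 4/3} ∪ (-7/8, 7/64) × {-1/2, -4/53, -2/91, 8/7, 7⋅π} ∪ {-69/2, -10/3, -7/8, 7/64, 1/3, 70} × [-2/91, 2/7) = ((-69/2, -47/9) × {-1/2, -4/53, 8/7, 4/3}) ∪ ({-69/2, -10/3, -7/8, 7/64, 1/3, 70} × [-2/91, 2/7)) ∪ ((-7/8, 7/64) × {-1/2, -4/53, -2/91, 8/7, 7⋅π})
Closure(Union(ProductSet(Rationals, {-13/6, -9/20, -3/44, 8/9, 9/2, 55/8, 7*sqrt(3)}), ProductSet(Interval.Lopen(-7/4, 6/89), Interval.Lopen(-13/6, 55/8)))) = Union(ProductSet({-7/4, 6/89}, Interval(-13/6, 55/8)), ProductSet(Interval.Lopen(-7/4, 6/89), Interval.Lopen(-13/6, 55/8)), ProductSet(Reals, {-13/6, 55/8, 7*sqrt(3)}), ProductSet(Union(Interval(-oo, -7/4), Interval(6/89, oo), Rationals), {-13/6, -9/20, -3/44, 8/9, 9/2, 55/8, 7*sqrt(3)}))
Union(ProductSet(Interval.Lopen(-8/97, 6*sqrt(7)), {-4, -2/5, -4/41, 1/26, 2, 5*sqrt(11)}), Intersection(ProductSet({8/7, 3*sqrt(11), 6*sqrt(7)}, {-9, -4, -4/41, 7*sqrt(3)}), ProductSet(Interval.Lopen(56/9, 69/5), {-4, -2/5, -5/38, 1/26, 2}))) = ProductSet(Interval.Lopen(-8/97, 6*sqrt(7)), {-4, -2/5, -4/41, 1/26, 2, 5*sqrt(11)})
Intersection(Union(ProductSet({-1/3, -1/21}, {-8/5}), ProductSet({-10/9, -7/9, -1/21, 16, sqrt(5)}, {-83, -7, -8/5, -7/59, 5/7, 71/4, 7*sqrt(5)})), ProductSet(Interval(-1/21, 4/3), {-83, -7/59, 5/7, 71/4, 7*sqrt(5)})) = ProductSet({-1/21}, {-83, -7/59, 5/7, 71/4, 7*sqrt(5)})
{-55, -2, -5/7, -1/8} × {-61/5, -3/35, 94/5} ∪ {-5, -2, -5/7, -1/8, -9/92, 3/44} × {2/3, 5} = ({-55, -2, -5/7, -1/8} × {-61/5, -3/35, 94/5}) ∪ ({-5, -2, -5/7, -1/8, -9/92, 3/44} × {2/3, 5})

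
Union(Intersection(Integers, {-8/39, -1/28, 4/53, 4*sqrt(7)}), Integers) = Integers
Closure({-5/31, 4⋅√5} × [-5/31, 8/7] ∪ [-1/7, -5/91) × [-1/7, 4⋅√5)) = ({-5/31, 4⋅√5} × [-5/31, 8/7]) ∪ ({-1/7, -5/91} × [-1/7, 4⋅√5]) ∪ ([-1/7, -5/91] × {-1/7, 4⋅√5}) ∪ ([-1/7, -5/91) × [-1/7, 4⋅√5))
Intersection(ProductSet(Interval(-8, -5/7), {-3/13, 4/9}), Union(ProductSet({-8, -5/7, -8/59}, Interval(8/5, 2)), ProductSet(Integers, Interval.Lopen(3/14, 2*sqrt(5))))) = ProductSet(Range(-8, 0, 1), {4/9})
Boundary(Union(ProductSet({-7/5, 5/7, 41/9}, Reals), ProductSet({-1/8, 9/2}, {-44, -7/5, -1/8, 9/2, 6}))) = Union(ProductSet({-1/8, 9/2}, {-44, -7/5, -1/8, 9/2, 6}), ProductSet({-7/5, 5/7, 41/9}, Reals))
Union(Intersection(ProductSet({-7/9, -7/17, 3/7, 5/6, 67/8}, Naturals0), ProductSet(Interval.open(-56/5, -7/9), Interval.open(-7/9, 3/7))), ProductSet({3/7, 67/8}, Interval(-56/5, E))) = ProductSet({3/7, 67/8}, Interval(-56/5, E))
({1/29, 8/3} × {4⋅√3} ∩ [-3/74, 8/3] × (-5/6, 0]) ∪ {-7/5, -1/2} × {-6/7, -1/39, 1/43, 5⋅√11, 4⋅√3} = {-7/5, -1/2} × {-6/7, -1/39, 1/43, 5⋅√11, 4⋅√3}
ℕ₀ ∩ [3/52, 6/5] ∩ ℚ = {1}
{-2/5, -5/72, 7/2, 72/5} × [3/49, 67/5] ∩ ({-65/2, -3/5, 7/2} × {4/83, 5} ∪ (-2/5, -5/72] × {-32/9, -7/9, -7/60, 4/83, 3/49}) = ({-5/72} × {3/49}) ∪ ({7/2} × {5})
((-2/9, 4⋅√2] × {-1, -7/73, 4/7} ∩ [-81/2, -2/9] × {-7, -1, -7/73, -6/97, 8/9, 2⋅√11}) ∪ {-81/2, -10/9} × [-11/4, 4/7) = {-81/2, -10/9} × [-11/4, 4/7)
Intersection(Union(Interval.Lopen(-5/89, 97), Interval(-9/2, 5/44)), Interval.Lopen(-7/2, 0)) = Interval.Lopen(-7/2, 0)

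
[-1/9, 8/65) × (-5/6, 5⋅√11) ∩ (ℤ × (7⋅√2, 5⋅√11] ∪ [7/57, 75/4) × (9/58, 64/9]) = ([7/57, 8/65) × (9/58, 64/9]) ∪ ({0} × (7⋅√2, 5⋅√11))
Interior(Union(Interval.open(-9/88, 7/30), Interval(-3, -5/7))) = Union(Interval.open(-3, -5/7), Interval.open(-9/88, 7/30))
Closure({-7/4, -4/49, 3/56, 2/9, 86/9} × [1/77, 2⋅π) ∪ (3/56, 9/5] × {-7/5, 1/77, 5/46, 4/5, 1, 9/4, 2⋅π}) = ({-7/4, -4/49, 3/56, 2/9, 86/9} × [1/77, 2⋅π]) ∪ ([3/56, 9/5] × {-7/5, 1/77, 5/46, 4/5, 1, 9/4, 2⋅π})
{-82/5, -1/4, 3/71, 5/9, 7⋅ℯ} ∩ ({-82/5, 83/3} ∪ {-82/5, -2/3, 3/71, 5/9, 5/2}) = {-82/5, 3/71, 5/9}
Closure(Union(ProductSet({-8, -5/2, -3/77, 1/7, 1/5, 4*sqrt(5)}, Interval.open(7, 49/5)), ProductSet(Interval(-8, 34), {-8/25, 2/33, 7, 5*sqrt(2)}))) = Union(ProductSet({-8, -5/2, -3/77, 1/7, 1/5, 4*sqrt(5)}, Interval(7, 49/5)), ProductSet(Interval(-8, 34), {-8/25, 2/33, 7, 5*sqrt(2)}))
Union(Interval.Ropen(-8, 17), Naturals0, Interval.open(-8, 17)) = Union(Interval(-8, 17), Naturals0)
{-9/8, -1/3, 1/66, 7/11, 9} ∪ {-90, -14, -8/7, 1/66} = {-90, -14, -8/7, -9/8, -1/3, 1/66, 7/11, 9}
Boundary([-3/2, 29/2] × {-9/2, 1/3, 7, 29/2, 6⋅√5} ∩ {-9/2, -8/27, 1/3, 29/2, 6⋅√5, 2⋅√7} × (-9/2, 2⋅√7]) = {-8/27, 1/3, 29/2, 6⋅√5, 2⋅√7} × {1/3}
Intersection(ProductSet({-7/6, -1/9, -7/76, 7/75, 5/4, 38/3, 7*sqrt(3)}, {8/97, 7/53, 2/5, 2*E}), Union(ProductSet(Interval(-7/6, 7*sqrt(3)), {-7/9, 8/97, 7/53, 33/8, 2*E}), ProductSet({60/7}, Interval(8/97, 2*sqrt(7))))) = ProductSet({-7/6, -1/9, -7/76, 7/75, 5/4, 7*sqrt(3)}, {8/97, 7/53, 2*E})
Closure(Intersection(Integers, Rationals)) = Integers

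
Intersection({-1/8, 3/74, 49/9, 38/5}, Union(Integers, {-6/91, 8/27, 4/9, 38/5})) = {38/5}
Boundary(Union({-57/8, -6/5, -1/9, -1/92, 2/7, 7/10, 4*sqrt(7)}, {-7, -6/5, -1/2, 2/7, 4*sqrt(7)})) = {-57/8, -7, -6/5, -1/2, -1/9, -1/92, 2/7, 7/10, 4*sqrt(7)}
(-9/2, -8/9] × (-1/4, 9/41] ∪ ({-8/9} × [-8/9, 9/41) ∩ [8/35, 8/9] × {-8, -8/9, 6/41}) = (-9/2, -8/9] × (-1/4, 9/41]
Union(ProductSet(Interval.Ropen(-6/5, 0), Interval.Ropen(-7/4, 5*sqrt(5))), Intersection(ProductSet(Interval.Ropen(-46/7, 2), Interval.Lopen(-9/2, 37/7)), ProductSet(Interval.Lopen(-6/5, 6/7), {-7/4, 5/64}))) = Union(ProductSet(Interval.Ropen(-6/5, 0), Interval.Ropen(-7/4, 5*sqrt(5))), ProductSet(Interval.Lopen(-6/5, 6/7), {-7/4, 5/64}))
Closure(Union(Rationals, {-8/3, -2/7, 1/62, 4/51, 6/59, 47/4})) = Reals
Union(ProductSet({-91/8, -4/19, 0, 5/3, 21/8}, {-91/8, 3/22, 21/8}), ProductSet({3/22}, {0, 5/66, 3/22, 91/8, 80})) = Union(ProductSet({3/22}, {0, 5/66, 3/22, 91/8, 80}), ProductSet({-91/8, -4/19, 0, 5/3, 21/8}, {-91/8, 3/22, 21/8}))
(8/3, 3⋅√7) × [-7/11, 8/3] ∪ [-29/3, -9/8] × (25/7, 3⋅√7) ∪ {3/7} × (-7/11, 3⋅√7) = ({3/7} × (-7/11, 3⋅√7)) ∪ ([-29/3, -9/8] × (25/7, 3⋅√7)) ∪ ((8/3, 3⋅√7) × [-7/11, 8/3])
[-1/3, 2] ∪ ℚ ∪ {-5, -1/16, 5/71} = ℚ ∪ [-1/3, 2]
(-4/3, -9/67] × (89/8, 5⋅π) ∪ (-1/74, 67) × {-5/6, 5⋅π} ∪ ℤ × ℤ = (ℤ × ℤ) ∪ ((-1/74, 67) × {-5/6, 5⋅π}) ∪ ((-4/3, -9/67] × (89/8, 5⋅π))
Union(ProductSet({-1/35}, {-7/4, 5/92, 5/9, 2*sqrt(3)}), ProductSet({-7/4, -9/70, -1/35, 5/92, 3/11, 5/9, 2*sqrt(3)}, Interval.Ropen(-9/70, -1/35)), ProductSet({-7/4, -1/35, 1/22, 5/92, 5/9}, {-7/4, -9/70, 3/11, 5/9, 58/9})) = Union(ProductSet({-1/35}, {-7/4, 5/92, 5/9, 2*sqrt(3)}), ProductSet({-7/4, -1/35, 1/22, 5/92, 5/9}, {-7/4, -9/70, 3/11, 5/9, 58/9}), ProductSet({-7/4, -9/70, -1/35, 5/92, 3/11, 5/9, 2*sqrt(3)}, Interval.Ropen(-9/70, -1/35)))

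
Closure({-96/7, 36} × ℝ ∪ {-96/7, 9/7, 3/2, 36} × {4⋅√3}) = ({-96/7, 36} × ℝ) ∪ ({-96/7, 9/7, 3/2, 36} × {4⋅√3})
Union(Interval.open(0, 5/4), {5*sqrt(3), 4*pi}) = Union({5*sqrt(3), 4*pi}, Interval.open(0, 5/4))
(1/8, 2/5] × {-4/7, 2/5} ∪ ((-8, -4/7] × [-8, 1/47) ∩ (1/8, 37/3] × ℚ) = (1/8, 2/5] × {-4/7, 2/5}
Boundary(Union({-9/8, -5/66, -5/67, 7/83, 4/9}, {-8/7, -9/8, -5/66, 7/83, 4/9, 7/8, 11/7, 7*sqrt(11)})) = {-8/7, -9/8, -5/66, -5/67, 7/83, 4/9, 7/8, 11/7, 7*sqrt(11)}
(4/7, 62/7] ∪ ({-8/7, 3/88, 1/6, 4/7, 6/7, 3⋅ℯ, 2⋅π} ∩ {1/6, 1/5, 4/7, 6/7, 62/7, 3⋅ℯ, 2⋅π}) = {1/6} ∪ [4/7, 62/7]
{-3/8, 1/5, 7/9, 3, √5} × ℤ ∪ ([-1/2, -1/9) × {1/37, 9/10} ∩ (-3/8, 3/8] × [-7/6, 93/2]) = ((-3/8, -1/9) × {1/37, 9/10}) ∪ ({-3/8, 1/5, 7/9, 3, √5} × ℤ)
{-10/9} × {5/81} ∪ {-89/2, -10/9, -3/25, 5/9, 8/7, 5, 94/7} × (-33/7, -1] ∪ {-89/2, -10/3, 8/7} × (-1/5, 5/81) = ({-10/9} × {5/81}) ∪ ({-89/2, -10/3, 8/7} × (-1/5, 5/81)) ∪ ({-89/2, -10/9, -3/25, 5/9, 8/7, 5, 94/7} × (-33/7, -1])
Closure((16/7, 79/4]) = [16/7, 79/4]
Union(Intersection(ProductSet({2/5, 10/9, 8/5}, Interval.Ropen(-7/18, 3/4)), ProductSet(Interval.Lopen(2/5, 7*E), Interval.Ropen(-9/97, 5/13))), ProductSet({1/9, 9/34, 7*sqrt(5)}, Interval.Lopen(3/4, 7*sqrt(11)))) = Union(ProductSet({10/9, 8/5}, Interval.Ropen(-9/97, 5/13)), ProductSet({1/9, 9/34, 7*sqrt(5)}, Interval.Lopen(3/4, 7*sqrt(11))))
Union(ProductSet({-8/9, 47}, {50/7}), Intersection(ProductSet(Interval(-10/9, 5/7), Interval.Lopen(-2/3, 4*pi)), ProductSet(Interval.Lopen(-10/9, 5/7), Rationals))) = Union(ProductSet({-8/9, 47}, {50/7}), ProductSet(Interval.Lopen(-10/9, 5/7), Intersection(Interval.Lopen(-2/3, 4*pi), Rationals)))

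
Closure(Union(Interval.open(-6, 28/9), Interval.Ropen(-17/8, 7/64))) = Interval(-6, 28/9)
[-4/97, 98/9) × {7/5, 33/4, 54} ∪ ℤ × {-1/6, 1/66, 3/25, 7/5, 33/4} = (ℤ × {-1/6, 1/66, 3/25, 7/5, 33/4}) ∪ ([-4/97, 98/9) × {7/5, 33/4, 54})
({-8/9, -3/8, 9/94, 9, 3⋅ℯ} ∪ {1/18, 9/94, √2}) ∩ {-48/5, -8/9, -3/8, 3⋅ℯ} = {-8/9, -3/8, 3⋅ℯ}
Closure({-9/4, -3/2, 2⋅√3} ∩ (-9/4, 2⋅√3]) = {-3/2, 2⋅√3}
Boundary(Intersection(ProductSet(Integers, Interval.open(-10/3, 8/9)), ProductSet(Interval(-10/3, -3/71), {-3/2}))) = ProductSet(Range(-3, 0, 1), {-3/2})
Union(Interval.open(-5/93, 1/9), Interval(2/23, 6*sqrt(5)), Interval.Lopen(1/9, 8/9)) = Interval.Lopen(-5/93, 6*sqrt(5))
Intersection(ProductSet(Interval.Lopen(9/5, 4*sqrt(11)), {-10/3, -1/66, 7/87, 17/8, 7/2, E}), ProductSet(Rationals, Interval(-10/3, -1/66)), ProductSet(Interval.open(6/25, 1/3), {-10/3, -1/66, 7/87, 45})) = EmptySet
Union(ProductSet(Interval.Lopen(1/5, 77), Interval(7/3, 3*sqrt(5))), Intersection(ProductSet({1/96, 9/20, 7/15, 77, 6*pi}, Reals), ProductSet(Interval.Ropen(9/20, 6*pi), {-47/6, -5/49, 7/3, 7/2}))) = Union(ProductSet({9/20, 7/15}, {-47/6, -5/49, 7/3, 7/2}), ProductSet(Interval.Lopen(1/5, 77), Interval(7/3, 3*sqrt(5))))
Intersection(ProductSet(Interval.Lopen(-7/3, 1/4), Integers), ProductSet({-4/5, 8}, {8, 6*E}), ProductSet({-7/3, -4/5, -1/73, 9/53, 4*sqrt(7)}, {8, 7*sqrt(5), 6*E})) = ProductSet({-4/5}, {8})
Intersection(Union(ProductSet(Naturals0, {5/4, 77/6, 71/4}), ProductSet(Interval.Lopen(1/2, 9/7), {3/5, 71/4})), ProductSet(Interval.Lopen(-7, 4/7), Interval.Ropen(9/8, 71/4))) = ProductSet(Range(0, 1, 1), {5/4, 77/6})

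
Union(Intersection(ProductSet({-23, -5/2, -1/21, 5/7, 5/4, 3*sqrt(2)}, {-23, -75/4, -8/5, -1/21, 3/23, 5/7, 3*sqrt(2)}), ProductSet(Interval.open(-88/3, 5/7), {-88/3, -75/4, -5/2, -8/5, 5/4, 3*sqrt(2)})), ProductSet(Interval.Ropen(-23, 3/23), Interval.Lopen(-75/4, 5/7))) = Union(ProductSet({-23, -5/2, -1/21}, {-75/4, -8/5, 3*sqrt(2)}), ProductSet(Interval.Ropen(-23, 3/23), Interval.Lopen(-75/4, 5/7)))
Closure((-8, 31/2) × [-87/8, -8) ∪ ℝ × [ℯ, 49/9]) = (ℝ × [ℯ, 49/9]) ∪ ({-8, 31/2} × [-87/8, -8]) ∪ ([-8, 31/2] × {-87/8, -8}) ∪ ((-8, 31/2) × [-87/8, -8))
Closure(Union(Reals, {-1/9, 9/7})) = Reals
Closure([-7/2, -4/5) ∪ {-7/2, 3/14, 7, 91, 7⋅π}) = [-7/2, -4/5] ∪ {3/14, 7, 91, 7⋅π}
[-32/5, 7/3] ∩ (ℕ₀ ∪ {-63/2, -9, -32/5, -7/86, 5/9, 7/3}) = {-32/5, -7/86, 5/9, 7/3} ∪ {0, 1, 2}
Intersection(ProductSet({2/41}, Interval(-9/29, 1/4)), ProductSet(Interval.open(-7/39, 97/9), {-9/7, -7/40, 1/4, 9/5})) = ProductSet({2/41}, {-7/40, 1/4})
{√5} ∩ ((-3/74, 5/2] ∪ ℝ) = {√5}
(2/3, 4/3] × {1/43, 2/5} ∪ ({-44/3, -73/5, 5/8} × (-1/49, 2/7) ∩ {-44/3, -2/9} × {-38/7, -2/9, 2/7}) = (2/3, 4/3] × {1/43, 2/5}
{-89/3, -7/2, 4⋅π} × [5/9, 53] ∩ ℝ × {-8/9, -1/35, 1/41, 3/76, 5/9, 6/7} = {-89/3, -7/2, 4⋅π} × {5/9, 6/7}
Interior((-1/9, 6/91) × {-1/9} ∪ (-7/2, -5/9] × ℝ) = (-7/2, -5/9) × ℝ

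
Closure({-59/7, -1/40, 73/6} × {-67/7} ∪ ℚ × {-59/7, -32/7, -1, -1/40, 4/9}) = ({-59/7, -1/40, 73/6} × {-67/7}) ∪ (ℝ × {-59/7, -32/7, -1, -1/40, 4/9})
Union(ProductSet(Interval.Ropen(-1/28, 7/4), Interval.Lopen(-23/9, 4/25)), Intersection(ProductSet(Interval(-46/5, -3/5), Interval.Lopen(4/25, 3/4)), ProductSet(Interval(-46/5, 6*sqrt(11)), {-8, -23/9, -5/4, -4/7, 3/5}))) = Union(ProductSet(Interval(-46/5, -3/5), {3/5}), ProductSet(Interval.Ropen(-1/28, 7/4), Interval.Lopen(-23/9, 4/25)))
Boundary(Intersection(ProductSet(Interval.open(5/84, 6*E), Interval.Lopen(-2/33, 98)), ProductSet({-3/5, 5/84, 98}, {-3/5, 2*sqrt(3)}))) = EmptySet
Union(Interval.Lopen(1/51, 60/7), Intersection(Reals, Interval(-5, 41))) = Interval(-5, 41)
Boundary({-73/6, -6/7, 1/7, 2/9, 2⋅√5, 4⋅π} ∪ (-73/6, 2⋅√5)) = {-73/6, 2⋅√5, 4⋅π}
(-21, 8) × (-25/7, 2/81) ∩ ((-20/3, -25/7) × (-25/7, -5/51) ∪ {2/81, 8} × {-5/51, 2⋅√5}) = ({2/81} × {-5/51}) ∪ ((-20/3, -25/7) × (-25/7, -5/51))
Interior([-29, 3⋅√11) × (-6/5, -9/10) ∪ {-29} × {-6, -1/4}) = (-29, 3⋅√11) × (-6/5, -9/10)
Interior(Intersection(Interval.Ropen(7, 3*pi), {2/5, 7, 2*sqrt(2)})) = EmptySet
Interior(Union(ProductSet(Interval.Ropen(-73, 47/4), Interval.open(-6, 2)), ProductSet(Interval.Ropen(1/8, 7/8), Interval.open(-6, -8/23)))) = ProductSet(Interval.open(-73, 47/4), Interval.open(-6, 2))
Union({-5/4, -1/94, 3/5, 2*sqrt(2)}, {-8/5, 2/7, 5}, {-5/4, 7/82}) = {-8/5, -5/4, -1/94, 7/82, 2/7, 3/5, 5, 2*sqrt(2)}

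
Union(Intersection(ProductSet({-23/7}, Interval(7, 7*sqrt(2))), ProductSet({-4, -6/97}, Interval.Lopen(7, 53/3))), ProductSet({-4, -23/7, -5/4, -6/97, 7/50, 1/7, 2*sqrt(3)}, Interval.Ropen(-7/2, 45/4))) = ProductSet({-4, -23/7, -5/4, -6/97, 7/50, 1/7, 2*sqrt(3)}, Interval.Ropen(-7/2, 45/4))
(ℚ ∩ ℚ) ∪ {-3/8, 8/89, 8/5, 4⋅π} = ℚ ∪ {4⋅π}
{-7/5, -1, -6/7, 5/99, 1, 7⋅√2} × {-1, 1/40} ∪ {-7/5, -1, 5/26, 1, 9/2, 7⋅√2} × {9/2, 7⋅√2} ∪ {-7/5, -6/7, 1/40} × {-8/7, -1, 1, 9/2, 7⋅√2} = ({-7/5, -6/7, 1/40} × {-8/7, -1, 1, 9/2, 7⋅√2}) ∪ ({-7/5, -1, -6/7, 5/99, 1, 7⋅√2} × {-1, 1/40}) ∪ ({-7/5, -1, 5/26, 1, 9/2, 7⋅√2} × {9/2, 7⋅√2})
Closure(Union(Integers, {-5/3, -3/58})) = Union({-5/3, -3/58}, Integers)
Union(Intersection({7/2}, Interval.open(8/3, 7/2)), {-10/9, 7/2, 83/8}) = {-10/9, 7/2, 83/8}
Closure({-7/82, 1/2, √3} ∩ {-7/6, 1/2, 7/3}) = {1/2}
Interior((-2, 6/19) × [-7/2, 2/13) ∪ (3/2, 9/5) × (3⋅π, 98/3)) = ((-2, 6/19) × (-7/2, 2/13)) ∪ ((3/2, 9/5) × (3⋅π, 98/3))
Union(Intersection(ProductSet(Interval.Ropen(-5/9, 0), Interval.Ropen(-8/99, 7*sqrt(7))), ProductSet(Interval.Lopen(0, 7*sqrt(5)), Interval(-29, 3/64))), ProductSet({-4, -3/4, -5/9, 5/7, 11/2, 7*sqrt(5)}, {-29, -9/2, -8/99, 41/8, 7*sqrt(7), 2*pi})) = ProductSet({-4, -3/4, -5/9, 5/7, 11/2, 7*sqrt(5)}, {-29, -9/2, -8/99, 41/8, 7*sqrt(7), 2*pi})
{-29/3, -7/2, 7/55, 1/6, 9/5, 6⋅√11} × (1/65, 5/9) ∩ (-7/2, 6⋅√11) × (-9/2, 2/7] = {7/55, 1/6, 9/5} × (1/65, 2/7]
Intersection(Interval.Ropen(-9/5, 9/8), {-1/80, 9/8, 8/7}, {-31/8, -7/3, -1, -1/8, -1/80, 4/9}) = {-1/80}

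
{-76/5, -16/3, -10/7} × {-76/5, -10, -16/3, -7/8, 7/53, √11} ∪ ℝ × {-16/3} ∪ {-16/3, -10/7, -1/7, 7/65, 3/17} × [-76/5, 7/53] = (ℝ × {-16/3}) ∪ ({-16/3, -10/7, -1/7, 7/65, 3/17} × [-76/5, 7/53]) ∪ ({-76/5, -16/3, -10/7} × {-76/5, -10, -16/3, -7/8, 7/53, √11})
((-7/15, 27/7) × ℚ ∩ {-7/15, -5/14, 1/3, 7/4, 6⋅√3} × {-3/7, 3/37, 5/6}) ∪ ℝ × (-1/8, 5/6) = (ℝ × (-1/8, 5/6)) ∪ ({-5/14, 1/3, 7/4} × {-3/7, 3/37, 5/6})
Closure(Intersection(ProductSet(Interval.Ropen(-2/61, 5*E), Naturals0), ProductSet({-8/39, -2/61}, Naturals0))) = ProductSet({-2/61}, Naturals0)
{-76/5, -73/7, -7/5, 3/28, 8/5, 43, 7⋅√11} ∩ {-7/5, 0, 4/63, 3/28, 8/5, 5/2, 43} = {-7/5, 3/28, 8/5, 43}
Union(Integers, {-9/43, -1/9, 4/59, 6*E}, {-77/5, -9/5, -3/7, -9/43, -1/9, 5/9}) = Union({-77/5, -9/5, -3/7, -9/43, -1/9, 4/59, 5/9, 6*E}, Integers)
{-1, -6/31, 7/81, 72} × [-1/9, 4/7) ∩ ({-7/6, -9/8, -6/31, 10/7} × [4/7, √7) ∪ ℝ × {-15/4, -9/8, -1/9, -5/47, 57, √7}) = {-1, -6/31, 7/81, 72} × {-1/9, -5/47}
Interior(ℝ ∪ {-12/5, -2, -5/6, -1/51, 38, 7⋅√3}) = ℝ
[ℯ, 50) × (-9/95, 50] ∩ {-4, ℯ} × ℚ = {ℯ} × (ℚ ∩ (-9/95, 50])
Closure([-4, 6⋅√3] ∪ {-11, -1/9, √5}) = {-11} ∪ [-4, 6⋅√3]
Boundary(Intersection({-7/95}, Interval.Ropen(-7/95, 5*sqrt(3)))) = {-7/95}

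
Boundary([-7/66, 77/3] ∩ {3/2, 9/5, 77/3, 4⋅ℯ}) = {3/2, 9/5, 77/3, 4⋅ℯ}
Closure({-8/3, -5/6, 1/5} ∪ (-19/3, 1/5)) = [-19/3, 1/5]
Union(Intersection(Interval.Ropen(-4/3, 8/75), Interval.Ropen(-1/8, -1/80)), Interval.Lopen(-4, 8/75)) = Interval.Lopen(-4, 8/75)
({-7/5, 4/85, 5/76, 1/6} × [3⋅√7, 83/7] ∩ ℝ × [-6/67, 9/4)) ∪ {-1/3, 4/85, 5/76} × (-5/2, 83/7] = {-1/3, 4/85, 5/76} × (-5/2, 83/7]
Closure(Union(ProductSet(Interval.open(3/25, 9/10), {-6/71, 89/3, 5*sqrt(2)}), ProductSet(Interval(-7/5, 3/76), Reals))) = Union(ProductSet(Interval(-7/5, 3/76), Reals), ProductSet(Interval(3/25, 9/10), {-6/71, 89/3, 5*sqrt(2)}))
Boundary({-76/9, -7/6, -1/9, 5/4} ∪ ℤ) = ℤ ∪ {-76/9, -7/6, -1/9, 5/4}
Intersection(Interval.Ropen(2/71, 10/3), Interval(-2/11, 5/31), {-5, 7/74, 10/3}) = {7/74}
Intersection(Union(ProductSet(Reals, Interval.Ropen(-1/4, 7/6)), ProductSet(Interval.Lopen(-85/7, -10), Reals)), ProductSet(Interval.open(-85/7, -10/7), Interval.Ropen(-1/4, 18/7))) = Union(ProductSet(Interval.Lopen(-85/7, -10), Interval.Ropen(-1/4, 18/7)), ProductSet(Interval.open(-85/7, -10/7), Interval.Ropen(-1/4, 7/6)))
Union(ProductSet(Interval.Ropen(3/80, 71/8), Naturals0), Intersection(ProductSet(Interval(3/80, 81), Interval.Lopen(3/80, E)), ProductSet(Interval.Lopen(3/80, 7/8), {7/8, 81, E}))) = Union(ProductSet(Interval.Lopen(3/80, 7/8), {7/8, E}), ProductSet(Interval.Ropen(3/80, 71/8), Naturals0))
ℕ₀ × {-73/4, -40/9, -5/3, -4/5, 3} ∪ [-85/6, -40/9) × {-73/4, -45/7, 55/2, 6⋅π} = (ℕ₀ × {-73/4, -40/9, -5/3, -4/5, 3}) ∪ ([-85/6, -40/9) × {-73/4, -45/7, 55/2, 6⋅π})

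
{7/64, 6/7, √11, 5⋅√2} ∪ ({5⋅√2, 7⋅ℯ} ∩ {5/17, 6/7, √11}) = {7/64, 6/7, √11, 5⋅√2}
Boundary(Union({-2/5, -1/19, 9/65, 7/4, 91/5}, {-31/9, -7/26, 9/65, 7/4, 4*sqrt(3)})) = {-31/9, -2/5, -7/26, -1/19, 9/65, 7/4, 91/5, 4*sqrt(3)}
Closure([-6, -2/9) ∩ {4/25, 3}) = ∅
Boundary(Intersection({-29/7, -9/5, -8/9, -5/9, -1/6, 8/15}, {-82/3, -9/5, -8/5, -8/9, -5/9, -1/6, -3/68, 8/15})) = {-9/5, -8/9, -5/9, -1/6, 8/15}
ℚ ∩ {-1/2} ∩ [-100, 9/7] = {-1/2}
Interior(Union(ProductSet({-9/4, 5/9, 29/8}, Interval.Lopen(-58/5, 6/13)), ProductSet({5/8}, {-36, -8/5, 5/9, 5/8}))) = EmptySet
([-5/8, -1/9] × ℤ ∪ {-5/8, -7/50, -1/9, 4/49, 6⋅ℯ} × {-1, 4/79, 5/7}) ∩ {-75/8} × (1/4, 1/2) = ∅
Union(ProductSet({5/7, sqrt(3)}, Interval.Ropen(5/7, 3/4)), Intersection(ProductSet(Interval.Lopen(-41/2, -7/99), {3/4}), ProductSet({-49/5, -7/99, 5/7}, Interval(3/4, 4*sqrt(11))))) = Union(ProductSet({-49/5, -7/99}, {3/4}), ProductSet({5/7, sqrt(3)}, Interval.Ropen(5/7, 3/4)))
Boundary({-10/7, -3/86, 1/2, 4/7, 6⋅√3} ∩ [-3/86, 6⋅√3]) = {-3/86, 1/2, 4/7, 6⋅√3}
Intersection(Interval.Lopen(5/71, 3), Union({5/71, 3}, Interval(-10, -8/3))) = {3}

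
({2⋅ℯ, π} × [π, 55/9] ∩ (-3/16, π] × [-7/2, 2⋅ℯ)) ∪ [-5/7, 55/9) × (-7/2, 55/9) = [-5/7, 55/9) × (-7/2, 55/9)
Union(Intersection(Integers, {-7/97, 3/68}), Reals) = Reals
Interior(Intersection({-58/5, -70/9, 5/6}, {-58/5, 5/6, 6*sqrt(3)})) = EmptySet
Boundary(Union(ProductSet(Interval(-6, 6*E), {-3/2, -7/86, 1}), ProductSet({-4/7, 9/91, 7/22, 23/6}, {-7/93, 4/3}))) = Union(ProductSet({-4/7, 9/91, 7/22, 23/6}, {-7/93, 4/3}), ProductSet(Interval(-6, 6*E), {-3/2, -7/86, 1}))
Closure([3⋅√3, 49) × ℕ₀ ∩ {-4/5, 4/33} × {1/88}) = ∅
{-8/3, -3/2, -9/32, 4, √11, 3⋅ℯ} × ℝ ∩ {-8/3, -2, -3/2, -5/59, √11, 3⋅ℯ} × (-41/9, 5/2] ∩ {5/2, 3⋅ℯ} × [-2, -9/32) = {3⋅ℯ} × [-2, -9/32)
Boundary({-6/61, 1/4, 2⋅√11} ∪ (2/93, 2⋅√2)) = {-6/61, 2/93, 2⋅√11, 2⋅√2}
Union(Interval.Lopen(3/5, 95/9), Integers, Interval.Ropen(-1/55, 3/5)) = Union(Integers, Interval.Ropen(-1/55, 3/5), Interval.Lopen(3/5, 95/9))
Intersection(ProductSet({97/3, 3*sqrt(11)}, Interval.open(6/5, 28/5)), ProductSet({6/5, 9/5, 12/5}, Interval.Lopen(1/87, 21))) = EmptySet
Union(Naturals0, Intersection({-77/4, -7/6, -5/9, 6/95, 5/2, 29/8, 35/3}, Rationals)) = Union({-77/4, -7/6, -5/9, 6/95, 5/2, 29/8, 35/3}, Naturals0)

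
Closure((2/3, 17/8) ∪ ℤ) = ℤ ∪ [2/3, 17/8]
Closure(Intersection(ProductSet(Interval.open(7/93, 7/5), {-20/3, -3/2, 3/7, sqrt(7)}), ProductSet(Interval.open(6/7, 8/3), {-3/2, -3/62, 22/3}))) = ProductSet(Interval(6/7, 7/5), {-3/2})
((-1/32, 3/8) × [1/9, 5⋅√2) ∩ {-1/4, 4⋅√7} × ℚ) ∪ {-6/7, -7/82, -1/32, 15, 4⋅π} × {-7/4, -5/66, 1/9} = {-6/7, -7/82, -1/32, 15, 4⋅π} × {-7/4, -5/66, 1/9}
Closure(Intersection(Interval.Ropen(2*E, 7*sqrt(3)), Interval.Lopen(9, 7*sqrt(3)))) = Interval(9, 7*sqrt(3))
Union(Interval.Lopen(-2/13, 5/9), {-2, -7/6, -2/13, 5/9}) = Union({-2, -7/6}, Interval(-2/13, 5/9))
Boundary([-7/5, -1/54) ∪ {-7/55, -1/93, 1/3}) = {-7/5, -1/54, -1/93, 1/3}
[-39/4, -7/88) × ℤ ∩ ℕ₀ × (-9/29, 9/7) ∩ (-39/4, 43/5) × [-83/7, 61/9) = ∅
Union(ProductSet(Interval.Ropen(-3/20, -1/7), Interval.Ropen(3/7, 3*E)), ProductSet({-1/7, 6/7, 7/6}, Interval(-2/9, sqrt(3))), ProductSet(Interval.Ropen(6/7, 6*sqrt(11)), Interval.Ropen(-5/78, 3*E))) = Union(ProductSet({-1/7, 6/7, 7/6}, Interval(-2/9, sqrt(3))), ProductSet(Interval.Ropen(-3/20, -1/7), Interval.Ropen(3/7, 3*E)), ProductSet(Interval.Ropen(6/7, 6*sqrt(11)), Interval.Ropen(-5/78, 3*E)))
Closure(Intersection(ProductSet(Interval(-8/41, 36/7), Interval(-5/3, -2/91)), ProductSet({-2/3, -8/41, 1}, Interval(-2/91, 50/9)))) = ProductSet({-8/41, 1}, {-2/91})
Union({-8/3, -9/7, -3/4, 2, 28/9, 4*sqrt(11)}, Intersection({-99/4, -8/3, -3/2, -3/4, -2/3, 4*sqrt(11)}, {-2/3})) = {-8/3, -9/7, -3/4, -2/3, 2, 28/9, 4*sqrt(11)}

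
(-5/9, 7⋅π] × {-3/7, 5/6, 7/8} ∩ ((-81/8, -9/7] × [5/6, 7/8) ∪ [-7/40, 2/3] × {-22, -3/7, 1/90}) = [-7/40, 2/3] × {-3/7}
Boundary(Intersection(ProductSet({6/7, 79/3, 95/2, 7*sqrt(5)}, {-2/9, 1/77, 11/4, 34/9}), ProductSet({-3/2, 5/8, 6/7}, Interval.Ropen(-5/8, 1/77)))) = ProductSet({6/7}, {-2/9})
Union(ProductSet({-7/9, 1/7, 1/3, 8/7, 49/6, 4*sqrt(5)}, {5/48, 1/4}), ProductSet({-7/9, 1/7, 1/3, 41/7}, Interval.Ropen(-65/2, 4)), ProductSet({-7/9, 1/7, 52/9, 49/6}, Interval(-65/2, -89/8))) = Union(ProductSet({-7/9, 1/7, 1/3, 41/7}, Interval.Ropen(-65/2, 4)), ProductSet({-7/9, 1/7, 52/9, 49/6}, Interval(-65/2, -89/8)), ProductSet({-7/9, 1/7, 1/3, 8/7, 49/6, 4*sqrt(5)}, {5/48, 1/4}))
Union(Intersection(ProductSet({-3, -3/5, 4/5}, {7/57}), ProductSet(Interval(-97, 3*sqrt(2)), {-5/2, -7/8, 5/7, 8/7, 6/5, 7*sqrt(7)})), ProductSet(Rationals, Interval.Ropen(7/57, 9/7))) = ProductSet(Rationals, Interval.Ropen(7/57, 9/7))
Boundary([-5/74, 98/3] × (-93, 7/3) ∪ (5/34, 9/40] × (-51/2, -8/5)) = ({-5/74, 98/3} × [-93, 7/3]) ∪ ([-5/74, 98/3] × {-93, 7/3})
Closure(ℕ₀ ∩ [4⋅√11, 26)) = {14, 15, …, 25}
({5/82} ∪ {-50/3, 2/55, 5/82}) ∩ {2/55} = {2/55}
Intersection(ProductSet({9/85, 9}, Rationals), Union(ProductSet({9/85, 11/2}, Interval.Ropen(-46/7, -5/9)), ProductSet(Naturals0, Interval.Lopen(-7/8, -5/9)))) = Union(ProductSet({9/85}, Intersection(Interval.Ropen(-46/7, -5/9), Rationals)), ProductSet({9}, Intersection(Interval.Lopen(-7/8, -5/9), Rationals)))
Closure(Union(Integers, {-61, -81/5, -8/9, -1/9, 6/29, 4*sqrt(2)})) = Union({-81/5, -8/9, -1/9, 6/29, 4*sqrt(2)}, Integers)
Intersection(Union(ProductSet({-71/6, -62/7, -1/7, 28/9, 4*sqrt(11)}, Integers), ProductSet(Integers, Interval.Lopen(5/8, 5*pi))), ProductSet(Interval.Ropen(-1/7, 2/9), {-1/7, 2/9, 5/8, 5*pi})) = ProductSet(Range(0, 1, 1), {5*pi})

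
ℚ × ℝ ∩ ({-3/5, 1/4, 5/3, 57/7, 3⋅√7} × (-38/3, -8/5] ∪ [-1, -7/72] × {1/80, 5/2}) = ({-3/5, 1/4, 5/3, 57/7} × (-38/3, -8/5]) ∪ ((ℚ ∩ [-1, -7/72]) × {1/80, 5/2})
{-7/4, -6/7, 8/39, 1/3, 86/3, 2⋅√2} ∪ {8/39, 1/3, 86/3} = {-7/4, -6/7, 8/39, 1/3, 86/3, 2⋅√2}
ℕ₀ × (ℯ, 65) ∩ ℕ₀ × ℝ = ℕ₀ × (ℯ, 65)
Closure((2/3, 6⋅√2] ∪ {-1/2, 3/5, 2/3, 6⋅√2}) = {-1/2, 3/5} ∪ [2/3, 6⋅√2]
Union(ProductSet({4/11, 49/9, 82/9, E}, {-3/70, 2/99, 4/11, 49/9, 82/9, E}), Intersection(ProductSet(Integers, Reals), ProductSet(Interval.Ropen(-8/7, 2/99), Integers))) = Union(ProductSet({4/11, 49/9, 82/9, E}, {-3/70, 2/99, 4/11, 49/9, 82/9, E}), ProductSet(Range(-1, 1, 1), Integers))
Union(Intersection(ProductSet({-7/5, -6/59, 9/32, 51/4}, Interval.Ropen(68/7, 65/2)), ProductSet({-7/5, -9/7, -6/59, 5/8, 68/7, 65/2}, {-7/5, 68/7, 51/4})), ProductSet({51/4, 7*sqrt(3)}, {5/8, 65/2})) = Union(ProductSet({-7/5, -6/59}, {68/7, 51/4}), ProductSet({51/4, 7*sqrt(3)}, {5/8, 65/2}))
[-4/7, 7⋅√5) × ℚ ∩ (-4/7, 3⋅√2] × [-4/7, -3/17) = (-4/7, 3⋅√2] × (ℚ ∩ [-4/7, -3/17))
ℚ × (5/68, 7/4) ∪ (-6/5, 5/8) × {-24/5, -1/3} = (ℚ × (5/68, 7/4)) ∪ ((-6/5, 5/8) × {-24/5, -1/3})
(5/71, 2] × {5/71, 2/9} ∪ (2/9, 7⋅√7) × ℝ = ((5/71, 2] × {5/71, 2/9}) ∪ ((2/9, 7⋅√7) × ℝ)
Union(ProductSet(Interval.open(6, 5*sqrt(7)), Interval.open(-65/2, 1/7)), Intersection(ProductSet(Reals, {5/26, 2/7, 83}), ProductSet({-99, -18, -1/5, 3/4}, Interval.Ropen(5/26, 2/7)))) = Union(ProductSet({-99, -18, -1/5, 3/4}, {5/26}), ProductSet(Interval.open(6, 5*sqrt(7)), Interval.open(-65/2, 1/7)))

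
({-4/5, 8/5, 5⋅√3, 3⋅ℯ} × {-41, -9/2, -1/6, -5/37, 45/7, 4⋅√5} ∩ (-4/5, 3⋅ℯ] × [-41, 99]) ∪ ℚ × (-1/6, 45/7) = (ℚ × (-1/6, 45/7)) ∪ ({8/5, 3⋅ℯ} × {-41, -9/2, -1/6, -5/37, 45/7, 4⋅√5})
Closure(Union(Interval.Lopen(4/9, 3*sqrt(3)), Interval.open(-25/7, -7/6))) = Union(Interval(-25/7, -7/6), Interval(4/9, 3*sqrt(3)))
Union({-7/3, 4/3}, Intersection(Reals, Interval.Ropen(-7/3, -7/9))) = Union({4/3}, Interval.Ropen(-7/3, -7/9))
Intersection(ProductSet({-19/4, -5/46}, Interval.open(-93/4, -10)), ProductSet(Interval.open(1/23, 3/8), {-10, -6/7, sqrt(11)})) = EmptySet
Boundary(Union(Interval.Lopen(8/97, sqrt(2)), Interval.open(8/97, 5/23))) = {8/97, sqrt(2)}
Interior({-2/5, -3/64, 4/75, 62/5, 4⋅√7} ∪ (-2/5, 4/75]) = (-2/5, 4/75)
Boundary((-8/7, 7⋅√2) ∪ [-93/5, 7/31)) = {-93/5, 7⋅√2}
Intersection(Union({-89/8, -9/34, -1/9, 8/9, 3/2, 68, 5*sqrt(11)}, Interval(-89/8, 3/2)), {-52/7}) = {-52/7}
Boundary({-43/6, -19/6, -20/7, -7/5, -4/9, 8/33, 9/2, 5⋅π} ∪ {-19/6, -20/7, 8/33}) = {-43/6, -19/6, -20/7, -7/5, -4/9, 8/33, 9/2, 5⋅π}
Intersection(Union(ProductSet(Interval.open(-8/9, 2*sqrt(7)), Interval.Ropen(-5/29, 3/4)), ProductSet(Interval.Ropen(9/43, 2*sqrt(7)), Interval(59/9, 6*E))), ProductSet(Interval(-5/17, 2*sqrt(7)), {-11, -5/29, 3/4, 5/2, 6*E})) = Union(ProductSet(Interval.Ropen(-5/17, 2*sqrt(7)), {-5/29}), ProductSet(Interval.Ropen(9/43, 2*sqrt(7)), {6*E}))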